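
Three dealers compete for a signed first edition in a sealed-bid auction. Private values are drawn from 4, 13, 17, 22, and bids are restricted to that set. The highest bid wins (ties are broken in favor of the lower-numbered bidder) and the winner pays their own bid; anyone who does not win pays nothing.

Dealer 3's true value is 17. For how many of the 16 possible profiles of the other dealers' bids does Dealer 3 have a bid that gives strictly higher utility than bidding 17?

Others bid (4, 4): truth gives 0; bid 13 gives 4 > 0. Violating.
Others bid (4, 13): truth gives 0; no alternative beats it.
Others bid (4, 17): truth gives 0; no alternative beats it.
(Checking all 16 profiles: 1 has a profitable deviation, 15 do not.)

1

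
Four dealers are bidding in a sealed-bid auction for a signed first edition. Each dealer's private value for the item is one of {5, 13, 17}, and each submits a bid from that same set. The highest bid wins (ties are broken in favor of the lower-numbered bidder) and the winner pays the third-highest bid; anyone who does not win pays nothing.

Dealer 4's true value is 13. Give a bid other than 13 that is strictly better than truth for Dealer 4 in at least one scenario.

Suppose Dealer 1 bids 5, Dealer 2 bids 5 and Dealer 3 bids 13.
Bid 13: loses, pays 0, utility 0.
Bid 17: wins, pays 5, utility 13 - 5 = 8.
So bidding 17 beats truth here (8 > 0).

17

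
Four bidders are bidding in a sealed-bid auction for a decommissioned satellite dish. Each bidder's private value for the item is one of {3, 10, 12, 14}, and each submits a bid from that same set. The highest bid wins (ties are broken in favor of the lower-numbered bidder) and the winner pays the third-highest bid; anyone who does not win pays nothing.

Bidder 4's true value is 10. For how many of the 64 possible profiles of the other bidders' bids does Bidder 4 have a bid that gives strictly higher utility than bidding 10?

Others bid (3, 3, 10): truth gives 0; bid 12 gives 7 > 0. Violating.
Others bid (3, 3, 12): truth gives 0; bid 14 gives 7 > 0. Violating.
Others bid (3, 10, 3): truth gives 0; bid 12 gives 7 > 0. Violating.
Others bid (3, 12, 3): truth gives 0; bid 14 gives 7 > 0. Violating.
Others bid (3, 3, 3): truth gives 7; no alternative beats it.
Others bid (3, 3, 14): truth gives 0; no alternative beats it.
(Checking all 64 profiles: 6 have a profitable deviation, 58 do not.)

6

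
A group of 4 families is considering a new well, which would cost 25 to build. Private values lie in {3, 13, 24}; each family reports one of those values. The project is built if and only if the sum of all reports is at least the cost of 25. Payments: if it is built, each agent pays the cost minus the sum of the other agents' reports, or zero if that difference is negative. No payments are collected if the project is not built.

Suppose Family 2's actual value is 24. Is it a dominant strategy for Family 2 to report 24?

Check each profile of the others' reports and compare truth against every alternative report.
Others report (3, 3, 3): truth gives 8, best alternative gives 0.
Others report (3, 3, 24): truth gives 24, best alternative gives 24.
Others report (3, 13, 13): truth gives 24, best alternative gives 24.
Others report (3, 13, 24): truth gives 24, best alternative gives 24.
Others report (3, 24, 3): truth gives 24, best alternative gives 24.
Others report (3, 24, 13): truth gives 24, best alternative gives 24.
(Remaining 21 profiles checked similarly; truth is weakly best in each.)
In every case the truthful report is at least as good as any alternative, so it is a dominant strategy.

Yes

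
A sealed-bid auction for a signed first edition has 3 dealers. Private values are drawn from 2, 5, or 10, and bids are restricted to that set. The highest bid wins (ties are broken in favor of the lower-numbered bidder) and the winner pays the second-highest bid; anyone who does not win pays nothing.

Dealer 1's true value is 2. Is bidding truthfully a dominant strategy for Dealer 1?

Check each profile of the others' bids and compare truth against every alternative bid.
Others bid (2, 5): truth gives 0, best alternative gives -3.
Others bid (5, 2): truth gives 0, best alternative gives -3.
Others bid (5, 5): truth gives 0, best alternative gives -3.
Others bid (2, 2): truth gives 0, best alternative gives 0.
Others bid (2, 10): truth gives 0, best alternative gives 0.
Others bid (5, 10): truth gives 0, best alternative gives 0.
(Remaining 3 profiles checked similarly; truth is weakly best in each.)
In every case the truthful bid is at least as good as any alternative, so it is a dominant strategy.

Yes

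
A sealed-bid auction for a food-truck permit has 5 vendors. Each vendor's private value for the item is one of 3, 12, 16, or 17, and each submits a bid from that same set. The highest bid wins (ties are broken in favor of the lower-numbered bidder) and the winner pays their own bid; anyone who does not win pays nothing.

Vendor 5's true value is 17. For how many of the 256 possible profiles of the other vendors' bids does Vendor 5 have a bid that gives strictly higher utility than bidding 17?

16

Others bid (3, 3, 3, 3): truth gives 0; bid 12 gives 5 > 0. Violating.
Others bid (3, 3, 3, 12): truth gives 0; bid 16 gives 1 > 0. Violating.
Others bid (3, 3, 12, 3): truth gives 0; bid 16 gives 1 > 0. Violating.
Others bid (3, 3, 12, 12): truth gives 0; bid 16 gives 1 > 0. Violating.
Others bid (3, 3, 3, 16): truth gives 0; no alternative beats it.
Others bid (3, 3, 3, 17): truth gives 0; no alternative beats it.
(Checking all 256 profiles: 16 have a profitable deviation, 240 do not.)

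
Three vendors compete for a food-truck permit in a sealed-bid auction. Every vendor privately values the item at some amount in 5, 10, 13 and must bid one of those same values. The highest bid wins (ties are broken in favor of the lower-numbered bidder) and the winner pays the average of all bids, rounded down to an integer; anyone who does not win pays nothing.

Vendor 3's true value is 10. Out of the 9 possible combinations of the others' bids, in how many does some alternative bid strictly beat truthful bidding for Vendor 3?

2

Others bid (5, 10): truth gives 0; bid 13 gives 1 > 0. Violating.
Others bid (10, 5): truth gives 0; bid 13 gives 1 > 0. Violating.
Others bid (5, 5): truth gives 4; no alternative beats it.
Others bid (5, 13): truth gives 0; no alternative beats it.
(Checking all 9 profiles: 2 have a profitable deviation, 7 do not.)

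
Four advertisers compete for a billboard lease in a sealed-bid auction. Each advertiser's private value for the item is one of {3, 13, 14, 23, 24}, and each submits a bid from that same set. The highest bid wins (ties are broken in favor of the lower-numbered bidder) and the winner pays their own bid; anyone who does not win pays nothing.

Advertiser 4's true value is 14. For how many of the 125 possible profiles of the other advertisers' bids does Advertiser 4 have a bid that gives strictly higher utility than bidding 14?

1

Others bid (3, 3, 3): truth gives 0; bid 13 gives 1 > 0. Violating.
Others bid (3, 3, 13): truth gives 0; no alternative beats it.
Others bid (3, 3, 14): truth gives 0; no alternative beats it.
(Checking all 125 profiles: 1 has a profitable deviation, 124 do not.)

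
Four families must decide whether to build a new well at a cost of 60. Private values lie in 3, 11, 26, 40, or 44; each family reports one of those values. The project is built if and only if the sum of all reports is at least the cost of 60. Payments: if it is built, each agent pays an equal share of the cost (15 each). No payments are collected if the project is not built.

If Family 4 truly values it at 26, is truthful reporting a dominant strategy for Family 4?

No

Consider the case where Family 1 reports 3, Family 2 reports 3 and Family 3 reports 11.
Truthful report 26: project not built, utility 0.
Report 44 instead: project built, pays 15, utility 26 - 15 = 11.
Since 11 > 0, reporting 44 is strictly better here, so truthful reporting is not dominant.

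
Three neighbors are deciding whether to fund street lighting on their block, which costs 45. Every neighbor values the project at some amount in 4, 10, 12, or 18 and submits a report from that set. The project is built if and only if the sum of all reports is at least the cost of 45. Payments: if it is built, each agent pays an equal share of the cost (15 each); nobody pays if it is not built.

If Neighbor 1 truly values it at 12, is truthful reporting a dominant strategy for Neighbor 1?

Consider the case where Neighbor 2 reports 18 and Neighbor 3 reports 18.
Truthful report 12: project built, pays 15, utility 12 - 15 = -3.
Report 4 instead: project not built, utility 0.
Since 0 > -3, reporting 4 is strictly better here, so truthful reporting is not dominant.

No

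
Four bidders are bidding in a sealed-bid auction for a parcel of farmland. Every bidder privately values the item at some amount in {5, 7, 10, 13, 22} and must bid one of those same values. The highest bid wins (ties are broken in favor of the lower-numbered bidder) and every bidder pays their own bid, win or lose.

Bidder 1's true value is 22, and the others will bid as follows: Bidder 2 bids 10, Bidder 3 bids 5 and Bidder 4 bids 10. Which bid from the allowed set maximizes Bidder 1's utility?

Bid 5: loses but pays 5, utility -5.
Bid 7: loses but pays 7, utility -7.
Bid 10: wins, pays 10, utility 22 - 10 = 12.
Bid 13: wins, pays 13, utility 22 - 13 = 9.
Bid 22: wins, pays 22, utility 22 - 22 = 0.
The best choice is 10 with utility 12.

10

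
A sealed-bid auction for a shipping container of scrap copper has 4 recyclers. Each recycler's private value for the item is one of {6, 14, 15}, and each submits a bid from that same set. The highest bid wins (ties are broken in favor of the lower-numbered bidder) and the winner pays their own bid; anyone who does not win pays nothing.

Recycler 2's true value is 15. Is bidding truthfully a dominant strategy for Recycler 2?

Consider the case where Recycler 1 bids 6, Recycler 3 bids 6 and Recycler 4 bids 6.
Truthful bid 15: wins, pays 15, utility 15 - 15 = 0.
Bid 14 instead: wins, pays 14, utility 15 - 14 = 1.
Since 1 > 0, bidding 14 is strictly better here, so truthful bidding is not dominant.

No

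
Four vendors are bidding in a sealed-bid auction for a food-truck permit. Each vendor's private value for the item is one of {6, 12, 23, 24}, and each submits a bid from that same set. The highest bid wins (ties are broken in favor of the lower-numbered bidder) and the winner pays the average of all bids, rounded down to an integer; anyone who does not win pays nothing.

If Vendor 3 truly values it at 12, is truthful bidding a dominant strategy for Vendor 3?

Consider the case where Vendor 1 bids 6, Vendor 2 bids 12 and Vendor 4 bids 6.
Truthful bid 12: loses, pays 0, utility 0.
Bid 23 instead: wins, pays 11, utility 12 - 11 = 1.
Since 1 > 0, bidding 23 is strictly better here, so truthful bidding is not dominant.

No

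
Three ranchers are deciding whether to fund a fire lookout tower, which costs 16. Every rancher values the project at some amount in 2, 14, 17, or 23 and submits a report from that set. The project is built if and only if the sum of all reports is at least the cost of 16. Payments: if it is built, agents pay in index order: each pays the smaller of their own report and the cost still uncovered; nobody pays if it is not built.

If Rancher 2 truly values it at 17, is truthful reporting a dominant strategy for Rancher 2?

No

Consider the case where Rancher 1 reports 2 and Rancher 3 reports 14.
Truthful report 17: project built, pays 14, utility 17 - 14 = 3.
Report 2 instead: project built, pays 2, utility 17 - 2 = 15.
Since 15 > 3, reporting 2 is strictly better here, so truthful reporting is not dominant.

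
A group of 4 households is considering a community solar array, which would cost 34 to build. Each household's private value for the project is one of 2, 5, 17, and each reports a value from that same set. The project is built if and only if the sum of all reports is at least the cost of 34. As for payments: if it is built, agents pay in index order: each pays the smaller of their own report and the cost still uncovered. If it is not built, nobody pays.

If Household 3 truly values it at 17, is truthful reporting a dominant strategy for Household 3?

Consider the case where Household 1 reports 2, Household 2 reports 17 and Household 4 reports 17.
Truthful report 17: project built, pays 15, utility 17 - 15 = 2.
Report 2 instead: project built, pays 2, utility 17 - 2 = 15.
Since 15 > 2, reporting 2 is strictly better here, so truthful reporting is not dominant.

No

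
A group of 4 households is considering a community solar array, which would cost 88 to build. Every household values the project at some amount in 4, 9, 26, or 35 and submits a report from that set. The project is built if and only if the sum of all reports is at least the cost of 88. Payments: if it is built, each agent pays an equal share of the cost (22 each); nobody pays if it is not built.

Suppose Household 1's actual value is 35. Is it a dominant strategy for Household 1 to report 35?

Check each profile of the others' reports and compare truth against every alternative report.
Others report (4, 26, 26): truth gives 13, best alternative gives 0.
Others report (9, 9, 35): truth gives 13, best alternative gives 0.
Others report (9, 26, 26): truth gives 13, best alternative gives 0.
Others report (9, 35, 9): truth gives 13, best alternative gives 0.
Others report (26, 4, 26): truth gives 13, best alternative gives 0.
Others report (26, 9, 26): truth gives 13, best alternative gives 0.
(Remaining 58 profiles checked similarly; truth is weakly best in each.)
In every case the truthful report is at least as good as any alternative, so it is a dominant strategy.

Yes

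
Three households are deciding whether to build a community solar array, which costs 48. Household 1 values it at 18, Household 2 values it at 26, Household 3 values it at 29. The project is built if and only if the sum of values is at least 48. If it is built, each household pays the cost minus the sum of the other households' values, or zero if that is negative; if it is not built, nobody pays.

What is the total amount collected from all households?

5

Total value 73 ≥ cost 48, so it is built.
Household 1: others sum to 55; max(0, 48 - 55) = 0.
Household 2: others sum to 47; max(0, 48 - 47) = 1.
Household 3: others sum to 44; max(0, 48 - 44) = 4.
Total collected = 0 + 1 + 4 = 5.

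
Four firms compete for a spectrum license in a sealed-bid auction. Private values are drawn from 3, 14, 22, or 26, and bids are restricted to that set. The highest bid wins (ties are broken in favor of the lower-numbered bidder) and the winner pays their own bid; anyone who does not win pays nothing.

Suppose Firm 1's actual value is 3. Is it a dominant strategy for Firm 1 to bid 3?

Check each profile of the others' bids and compare truth against every alternative bid.
Others bid (3, 3, 3): truth gives 0, best alternative gives -11.
Others bid (3, 3, 14): truth gives 0, best alternative gives -11.
Others bid (3, 14, 3): truth gives 0, best alternative gives -11.
Others bid (3, 14, 14): truth gives 0, best alternative gives -11.
Others bid (14, 3, 3): truth gives 0, best alternative gives -11.
Others bid (14, 3, 14): truth gives 0, best alternative gives -11.
(Remaining 58 profiles checked similarly; truth is weakly best in each.)
In every case the truthful bid is at least as good as any alternative, so it is a dominant strategy.

Yes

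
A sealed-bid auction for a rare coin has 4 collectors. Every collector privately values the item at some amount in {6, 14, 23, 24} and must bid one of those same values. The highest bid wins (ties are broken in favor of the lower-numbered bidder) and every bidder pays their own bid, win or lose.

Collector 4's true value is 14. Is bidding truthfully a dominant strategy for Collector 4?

Consider the case where Collector 1 bids 6, Collector 2 bids 6 and Collector 3 bids 14.
Truthful bid 14: loses but pays 14, utility -14.
Bid 6 instead: loses but pays 6, utility -6.
Since -6 > -14, bidding 6 is strictly better here, so truthful bidding is not dominant.

No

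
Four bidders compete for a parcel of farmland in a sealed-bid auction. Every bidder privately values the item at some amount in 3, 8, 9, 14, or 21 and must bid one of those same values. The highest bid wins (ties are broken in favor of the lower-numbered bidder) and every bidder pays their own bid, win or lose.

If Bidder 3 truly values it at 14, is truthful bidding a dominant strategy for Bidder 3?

No

Consider the case where Bidder 1 bids 3, Bidder 2 bids 3 and Bidder 4 bids 3.
Truthful bid 14: wins, pays 14, utility 14 - 14 = 0.
Bid 8 instead: wins, pays 8, utility 14 - 8 = 6.
Since 6 > 0, bidding 8 is strictly better here, so truthful bidding is not dominant.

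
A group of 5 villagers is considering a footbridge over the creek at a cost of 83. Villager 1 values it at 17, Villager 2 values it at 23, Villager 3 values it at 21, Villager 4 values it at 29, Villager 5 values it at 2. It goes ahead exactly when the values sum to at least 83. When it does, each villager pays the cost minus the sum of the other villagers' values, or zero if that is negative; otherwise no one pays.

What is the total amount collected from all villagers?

54

Total value 92 ≥ cost 83, so it is built.
Villager 1: others sum to 75; max(0, 83 - 75) = 8.
Villager 2: others sum to 69; max(0, 83 - 69) = 14.
Villager 3: others sum to 71; max(0, 83 - 71) = 12.
Villager 4: others sum to 63; max(0, 83 - 63) = 20.
Villager 5: others sum to 90; max(0, 83 - 90) = 0.
Total collected = 8 + 14 + 12 + 20 + 0 = 54.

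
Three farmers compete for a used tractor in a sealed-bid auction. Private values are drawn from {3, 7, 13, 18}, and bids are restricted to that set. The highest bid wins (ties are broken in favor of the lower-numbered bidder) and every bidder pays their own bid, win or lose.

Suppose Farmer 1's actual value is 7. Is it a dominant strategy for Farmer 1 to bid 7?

No

Consider the case where Farmer 2 bids 3 and Farmer 3 bids 3.
Truthful bid 7: wins, pays 7, utility 7 - 7 = 0.
Bid 3 instead: wins, pays 3, utility 7 - 3 = 4.
Since 4 > 0, bidding 3 is strictly better here, so truthful bidding is not dominant.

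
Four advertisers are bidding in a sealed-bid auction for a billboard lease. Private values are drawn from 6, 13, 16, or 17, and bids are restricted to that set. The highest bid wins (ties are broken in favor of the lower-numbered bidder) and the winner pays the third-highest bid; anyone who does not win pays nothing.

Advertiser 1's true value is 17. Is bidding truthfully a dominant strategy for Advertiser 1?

Yes

Check each profile of the others' bids and compare truth against every alternative bid.
Others bid (6, 6, 17): truth gives 11, best alternative gives 0.
Others bid (6, 17, 6): truth gives 11, best alternative gives 0.
Others bid (17, 6, 6): truth gives 11, best alternative gives 0.
Others bid (6, 13, 17): truth gives 4, best alternative gives 0.
Others bid (6, 17, 13): truth gives 4, best alternative gives 0.
Others bid (13, 6, 17): truth gives 4, best alternative gives 0.
(Remaining 58 profiles checked similarly; truth is weakly best in each.)
In every case the truthful bid is at least as good as any alternative, so it is a dominant strategy.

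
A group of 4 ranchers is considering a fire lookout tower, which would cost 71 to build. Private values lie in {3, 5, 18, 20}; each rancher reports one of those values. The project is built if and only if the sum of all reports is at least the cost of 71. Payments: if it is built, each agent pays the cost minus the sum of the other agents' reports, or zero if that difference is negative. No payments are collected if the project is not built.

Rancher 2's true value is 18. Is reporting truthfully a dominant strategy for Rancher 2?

Check each profile of the others' reports and compare truth against every alternative report.
Others report (20, 20, 20): truth gives 7, best alternative gives 7.
Others report (18, 20, 20): truth gives 5, best alternative gives 5.
Others report (20, 18, 20): truth gives 5, best alternative gives 5.
Others report (20, 20, 18): truth gives 5, best alternative gives 5.
Others report (18, 18, 20): truth gives 3, best alternative gives 3.
Others report (18, 20, 18): truth gives 3, best alternative gives 3.
(Remaining 58 profiles checked similarly; truth is weakly best in each.)
In every case the truthful report is at least as good as any alternative, so it is a dominant strategy.

Yes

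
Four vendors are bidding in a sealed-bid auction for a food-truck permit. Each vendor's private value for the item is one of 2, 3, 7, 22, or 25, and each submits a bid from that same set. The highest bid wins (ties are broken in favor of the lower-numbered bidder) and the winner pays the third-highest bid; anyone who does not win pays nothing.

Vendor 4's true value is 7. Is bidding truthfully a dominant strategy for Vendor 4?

No

Consider the case where Vendor 1 bids 2, Vendor 2 bids 2 and Vendor 3 bids 7.
Truthful bid 7: loses, pays 0, utility 0.
Bid 22 instead: wins, pays 2, utility 7 - 2 = 5.
Since 5 > 0, bidding 22 is strictly better here, so truthful bidding is not dominant.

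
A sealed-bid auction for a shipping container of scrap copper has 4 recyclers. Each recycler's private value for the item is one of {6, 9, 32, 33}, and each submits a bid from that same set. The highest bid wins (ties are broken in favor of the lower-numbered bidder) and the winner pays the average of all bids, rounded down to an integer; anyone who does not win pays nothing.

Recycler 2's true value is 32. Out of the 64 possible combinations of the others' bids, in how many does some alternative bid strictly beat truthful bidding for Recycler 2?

Others bid (6, 6, 6): truth gives 20; bid 9 gives 26 > 20. Violating.
Others bid (6, 6, 9): truth gives 19; bid 9 gives 25 > 19. Violating.
Others bid (6, 6, 33): truth gives 0; bid 33 gives 13 > 0. Violating.
Others bid (6, 9, 6): truth gives 19; bid 9 gives 25 > 19. Violating.
Others bid (6, 6, 32): truth gives 13; no alternative beats it.
Others bid (6, 9, 32): truth gives 13; no alternative beats it.
(Checking all 64 profiles: 30 have a profitable deviation, 34 do not.)

30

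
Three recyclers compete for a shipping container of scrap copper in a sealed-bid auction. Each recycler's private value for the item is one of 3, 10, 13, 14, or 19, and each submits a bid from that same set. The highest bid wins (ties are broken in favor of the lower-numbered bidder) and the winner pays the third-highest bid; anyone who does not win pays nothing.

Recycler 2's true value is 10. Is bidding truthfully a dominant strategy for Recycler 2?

Consider the case where Recycler 1 bids 3 and Recycler 3 bids 13.
Truthful bid 10: loses, pays 0, utility 0.
Bid 13 instead: wins, pays 3, utility 10 - 3 = 7.
Since 7 > 0, bidding 13 is strictly better here, so truthful bidding is not dominant.

No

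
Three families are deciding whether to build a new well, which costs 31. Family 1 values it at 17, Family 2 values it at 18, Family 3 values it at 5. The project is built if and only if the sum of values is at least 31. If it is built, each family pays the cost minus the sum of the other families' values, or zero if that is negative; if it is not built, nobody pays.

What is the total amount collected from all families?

17

Total value 40 ≥ cost 31, so it is built.
Family 1: others sum to 23; max(0, 31 - 23) = 8.
Family 2: others sum to 22; max(0, 31 - 22) = 9.
Family 3: others sum to 35; max(0, 31 - 35) = 0.
Total collected = 8 + 9 + 0 = 17.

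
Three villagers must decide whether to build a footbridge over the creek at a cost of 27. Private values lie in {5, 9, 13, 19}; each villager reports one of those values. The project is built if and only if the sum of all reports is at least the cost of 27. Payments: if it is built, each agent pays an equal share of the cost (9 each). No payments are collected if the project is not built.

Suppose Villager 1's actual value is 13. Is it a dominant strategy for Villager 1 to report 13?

Consider the case where Villager 2 reports 5 and Villager 3 reports 5.
Truthful report 13: project not built, utility 0.
Report 19 instead: project built, pays 9, utility 13 - 9 = 4.
Since 4 > 0, reporting 19 is strictly better here, so truthful reporting is not dominant.

No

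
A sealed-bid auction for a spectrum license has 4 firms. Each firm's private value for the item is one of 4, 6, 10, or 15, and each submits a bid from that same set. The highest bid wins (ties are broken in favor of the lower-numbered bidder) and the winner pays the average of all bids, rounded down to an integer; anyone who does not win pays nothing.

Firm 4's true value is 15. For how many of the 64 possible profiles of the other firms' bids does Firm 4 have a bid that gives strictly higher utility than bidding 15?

8

Others bid (4, 4, 4): truth gives 9; bid 6 gives 11 > 9. Violating.
Others bid (4, 4, 6): truth gives 8; bid 10 gives 9 > 8. Violating.
Others bid (4, 6, 4): truth gives 8; bid 10 gives 9 > 8. Violating.
Others bid (4, 6, 6): truth gives 8; bid 10 gives 9 > 8. Violating.
Others bid (4, 4, 10): truth gives 7; no alternative beats it.
Others bid (4, 4, 15): truth gives 0; no alternative beats it.
(Checking all 64 profiles: 8 have a profitable deviation, 56 do not.)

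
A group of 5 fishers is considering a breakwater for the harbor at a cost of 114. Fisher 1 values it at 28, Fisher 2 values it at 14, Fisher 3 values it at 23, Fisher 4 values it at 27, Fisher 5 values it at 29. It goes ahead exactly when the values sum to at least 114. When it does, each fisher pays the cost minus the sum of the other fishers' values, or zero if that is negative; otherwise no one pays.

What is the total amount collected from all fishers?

86

Total value 121 ≥ cost 114, so it is built.
Fisher 1: others sum to 93; max(0, 114 - 93) = 21.
Fisher 2: others sum to 107; max(0, 114 - 107) = 7.
Fisher 3: others sum to 98; max(0, 114 - 98) = 16.
Fisher 4: others sum to 94; max(0, 114 - 94) = 20.
Fisher 5: others sum to 92; max(0, 114 - 92) = 22.
Total collected = 21 + 7 + 16 + 20 + 22 = 86.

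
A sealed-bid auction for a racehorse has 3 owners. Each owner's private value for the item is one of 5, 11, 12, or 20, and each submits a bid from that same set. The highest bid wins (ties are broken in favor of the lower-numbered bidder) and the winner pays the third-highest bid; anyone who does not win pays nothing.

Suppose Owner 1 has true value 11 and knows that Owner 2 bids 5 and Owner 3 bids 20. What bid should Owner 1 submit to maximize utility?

20

Bid 5: loses, pays 0, utility 0.
Bid 11: loses, pays 0, utility 0.
Bid 12: loses, pays 0, utility 0.
Bid 20: wins, pays 5, utility 11 - 5 = 6.
The best choice is 20 with utility 6.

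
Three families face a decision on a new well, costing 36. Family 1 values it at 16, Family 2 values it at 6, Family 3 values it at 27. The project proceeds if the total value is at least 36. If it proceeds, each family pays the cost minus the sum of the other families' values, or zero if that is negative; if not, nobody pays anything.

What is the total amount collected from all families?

17

Total value 49 ≥ cost 36, so it is built.
Family 1: others sum to 33; max(0, 36 - 33) = 3.
Family 2: others sum to 43; max(0, 36 - 43) = 0.
Family 3: others sum to 22; max(0, 36 - 22) = 14.
Total collected = 3 + 0 + 14 = 17.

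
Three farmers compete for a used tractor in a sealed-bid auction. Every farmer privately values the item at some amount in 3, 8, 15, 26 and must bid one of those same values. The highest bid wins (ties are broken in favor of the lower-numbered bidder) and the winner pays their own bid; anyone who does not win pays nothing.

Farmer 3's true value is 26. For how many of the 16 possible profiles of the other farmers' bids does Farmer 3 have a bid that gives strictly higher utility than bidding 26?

Others bid (3, 3): truth gives 0; bid 8 gives 18 > 0. Violating.
Others bid (3, 8): truth gives 0; bid 15 gives 11 > 0. Violating.
Others bid (8, 3): truth gives 0; bid 15 gives 11 > 0. Violating.
Others bid (8, 8): truth gives 0; bid 15 gives 11 > 0. Violating.
Others bid (3, 15): truth gives 0; no alternative beats it.
Others bid (3, 26): truth gives 0; no alternative beats it.
(Checking all 16 profiles: 4 have a profitable deviation, 12 do not.)

4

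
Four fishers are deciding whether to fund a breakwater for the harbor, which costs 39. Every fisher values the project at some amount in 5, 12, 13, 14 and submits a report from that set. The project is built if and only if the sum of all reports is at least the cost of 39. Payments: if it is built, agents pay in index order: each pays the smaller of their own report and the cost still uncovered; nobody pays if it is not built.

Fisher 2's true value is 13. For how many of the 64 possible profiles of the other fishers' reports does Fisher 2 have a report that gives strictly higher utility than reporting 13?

54

Others report (5, 12, 12): truth gives 0; report 12 gives 1 > 0. Violating.
Others report (5, 12, 13): truth gives 0; report 12 gives 1 > 0. Violating.
Others report (5, 12, 14): truth gives 0; report 12 gives 1 > 0. Violating.
Others report (5, 13, 12): truth gives 0; report 12 gives 1 > 0. Violating.
Others report (5, 5, 5): truth gives 0; no alternative beats it.
Others report (5, 5, 12): truth gives 0; no alternative beats it.
(Checking all 64 profiles: 54 have a profitable deviation, 10 do not.)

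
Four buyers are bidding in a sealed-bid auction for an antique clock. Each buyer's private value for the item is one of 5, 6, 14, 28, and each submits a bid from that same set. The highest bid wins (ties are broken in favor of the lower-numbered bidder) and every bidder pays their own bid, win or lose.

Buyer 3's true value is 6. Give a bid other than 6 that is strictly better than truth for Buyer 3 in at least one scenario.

Suppose Buyer 1 bids 5, Buyer 2 bids 5 and Buyer 4 bids 14.
Bid 6: loses but pays 6, utility -6.
Bid 5: loses but pays 5, utility -5.
So bidding 5 beats truth here (-5 > -6).

5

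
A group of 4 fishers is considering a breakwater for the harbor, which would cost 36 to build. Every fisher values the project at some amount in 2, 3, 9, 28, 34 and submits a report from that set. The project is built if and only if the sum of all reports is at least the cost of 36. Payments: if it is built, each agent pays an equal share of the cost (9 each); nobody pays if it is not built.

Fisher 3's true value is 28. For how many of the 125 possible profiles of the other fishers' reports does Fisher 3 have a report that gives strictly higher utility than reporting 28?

Others report (2, 2, 2): truth gives 0; report 34 gives 19 > 0. Violating.
Others report (2, 2, 3): truth gives 0; report 34 gives 19 > 0. Violating.
Others report (2, 3, 2): truth gives 0; report 34 gives 19 > 0. Violating.
Others report (3, 2, 2): truth gives 0; report 34 gives 19 > 0. Violating.
Others report (2, 2, 9): truth gives 19; no alternative beats it.
Others report (2, 2, 28): truth gives 19; no alternative beats it.
(Checking all 125 profiles: 4 have a profitable deviation, 121 do not.)

4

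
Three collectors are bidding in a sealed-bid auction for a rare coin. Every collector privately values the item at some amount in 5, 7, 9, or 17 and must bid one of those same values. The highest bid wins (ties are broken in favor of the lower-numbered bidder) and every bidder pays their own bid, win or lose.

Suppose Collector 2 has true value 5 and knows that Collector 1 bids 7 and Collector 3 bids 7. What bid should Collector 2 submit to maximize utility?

Bid 5: loses but pays 5, utility -5.
Bid 7: loses but pays 7, utility -7.
Bid 9: wins, pays 9, utility 5 - 9 = -4.
Bid 17: wins, pays 17, utility 5 - 17 = -12.
The best choice is 9 with utility -4.

9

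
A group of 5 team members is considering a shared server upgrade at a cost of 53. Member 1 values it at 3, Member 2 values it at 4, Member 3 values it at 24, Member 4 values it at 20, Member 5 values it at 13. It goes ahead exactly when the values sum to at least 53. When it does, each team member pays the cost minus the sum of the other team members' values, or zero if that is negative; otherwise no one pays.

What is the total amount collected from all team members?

Total value 64 ≥ cost 53, so it is built.
Member 1: others sum to 61; max(0, 53 - 61) = 0.
Member 2: others sum to 60; max(0, 53 - 60) = 0.
Member 3: others sum to 40; max(0, 53 - 40) = 13.
Member 4: others sum to 44; max(0, 53 - 44) = 9.
Member 5: others sum to 51; max(0, 53 - 51) = 2.
Total collected = 0 + 0 + 13 + 9 + 2 = 24.

24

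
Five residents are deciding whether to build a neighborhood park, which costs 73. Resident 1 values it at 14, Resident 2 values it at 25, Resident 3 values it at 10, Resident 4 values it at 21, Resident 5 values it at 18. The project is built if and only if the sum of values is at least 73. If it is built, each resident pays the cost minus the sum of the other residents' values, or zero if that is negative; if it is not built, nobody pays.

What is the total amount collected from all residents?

Total value 88 ≥ cost 73, so it is built.
Resident 1: others sum to 74; max(0, 73 - 74) = 0.
Resident 2: others sum to 63; max(0, 73 - 63) = 10.
Resident 3: others sum to 78; max(0, 73 - 78) = 0.
Resident 4: others sum to 67; max(0, 73 - 67) = 6.
Resident 5: others sum to 70; max(0, 73 - 70) = 3.
Total collected = 0 + 10 + 0 + 6 + 3 = 19.

19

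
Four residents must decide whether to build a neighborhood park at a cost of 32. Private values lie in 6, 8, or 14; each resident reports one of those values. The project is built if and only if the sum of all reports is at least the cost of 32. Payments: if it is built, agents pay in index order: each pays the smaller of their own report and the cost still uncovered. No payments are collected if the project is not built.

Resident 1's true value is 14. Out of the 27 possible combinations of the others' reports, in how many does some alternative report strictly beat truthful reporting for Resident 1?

20

Others report (6, 6, 14): truth gives 0; report 6 gives 8 > 0. Violating.
Others report (6, 8, 14): truth gives 0; report 6 gives 8 > 0. Violating.
Others report (6, 14, 6): truth gives 0; report 6 gives 8 > 0. Violating.
Others report (6, 14, 8): truth gives 0; report 6 gives 8 > 0. Violating.
Others report (6, 6, 6): truth gives 0; no alternative beats it.
Others report (6, 6, 8): truth gives 0; no alternative beats it.
(Checking all 27 profiles: 20 have a profitable deviation, 7 do not.)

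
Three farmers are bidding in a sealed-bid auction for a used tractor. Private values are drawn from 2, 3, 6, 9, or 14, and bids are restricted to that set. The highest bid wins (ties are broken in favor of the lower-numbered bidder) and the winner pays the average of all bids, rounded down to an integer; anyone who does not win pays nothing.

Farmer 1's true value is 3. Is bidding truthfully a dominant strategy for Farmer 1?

Check each profile of the others' bids and compare truth against every alternative bid.
Others bid (2, 3): truth gives 1, best alternative gives 0.
Others bid (3, 2): truth gives 1, best alternative gives 0.
Others bid (2, 2): truth gives 1, best alternative gives 1.
Others bid (2, 6): truth gives 0, best alternative gives 0.
Others bid (2, 9): truth gives 0, best alternative gives 0.
Others bid (2, 14): truth gives 0, best alternative gives 0.
(Remaining 19 profiles checked similarly; truth is weakly best in each.)
In every case the truthful bid is at least as good as any alternative, so it is a dominant strategy.

Yes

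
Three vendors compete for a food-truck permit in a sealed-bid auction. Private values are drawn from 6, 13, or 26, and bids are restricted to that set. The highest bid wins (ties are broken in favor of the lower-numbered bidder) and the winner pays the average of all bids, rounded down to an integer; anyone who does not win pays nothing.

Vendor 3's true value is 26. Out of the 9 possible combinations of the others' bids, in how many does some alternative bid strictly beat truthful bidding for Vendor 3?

1

Others bid (6, 6): truth gives 14; bid 13 gives 18 > 14. Violating.
Others bid (6, 13): truth gives 11; no alternative beats it.
Others bid (6, 26): truth gives 0; no alternative beats it.
(Checking all 9 profiles: 1 has a profitable deviation, 8 do not.)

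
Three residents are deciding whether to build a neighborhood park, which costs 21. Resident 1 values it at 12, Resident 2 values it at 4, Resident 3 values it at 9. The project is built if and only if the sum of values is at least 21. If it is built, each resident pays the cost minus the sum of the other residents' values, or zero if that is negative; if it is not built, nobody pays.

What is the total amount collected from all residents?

13

Total value 25 ≥ cost 21, so it is built.
Resident 1: others sum to 13; max(0, 21 - 13) = 8.
Resident 2: others sum to 21; max(0, 21 - 21) = 0.
Resident 3: others sum to 16; max(0, 21 - 16) = 5.
Total collected = 8 + 0 + 5 = 13.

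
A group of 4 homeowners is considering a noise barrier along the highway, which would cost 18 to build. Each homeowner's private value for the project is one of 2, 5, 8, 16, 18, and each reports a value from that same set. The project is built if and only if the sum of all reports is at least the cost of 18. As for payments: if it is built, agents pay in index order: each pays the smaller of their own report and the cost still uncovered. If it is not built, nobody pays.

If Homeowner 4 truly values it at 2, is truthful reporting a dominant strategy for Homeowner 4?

Check each profile of the others' reports and compare truth against every alternative report.
Others report (2, 5, 8): truth gives 0, best alternative gives -1.
Others report (2, 8, 5): truth gives 0, best alternative gives -1.
Others report (5, 2, 8): truth gives 0, best alternative gives -1.
Others report (5, 5, 5): truth gives 0, best alternative gives -1.
Others report (5, 8, 2): truth gives 0, best alternative gives -1.
Others report (8, 2, 5): truth gives 0, best alternative gives -1.
(Remaining 119 profiles checked similarly; truth is weakly best in each.)
In every case the truthful report is at least as good as any alternative, so it is a dominant strategy.

Yes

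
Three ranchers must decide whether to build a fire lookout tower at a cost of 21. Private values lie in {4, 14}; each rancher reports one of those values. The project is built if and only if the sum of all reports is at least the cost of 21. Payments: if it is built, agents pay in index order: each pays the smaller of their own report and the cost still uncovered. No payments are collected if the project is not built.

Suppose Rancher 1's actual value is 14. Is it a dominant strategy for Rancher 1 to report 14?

No

Consider the case where Rancher 2 reports 4 and Rancher 3 reports 14.
Truthful report 14: project built, pays 14, utility 14 - 14 = 0.
Report 4 instead: project built, pays 4, utility 14 - 4 = 10.
Since 10 > 0, reporting 4 is strictly better here, so truthful reporting is not dominant.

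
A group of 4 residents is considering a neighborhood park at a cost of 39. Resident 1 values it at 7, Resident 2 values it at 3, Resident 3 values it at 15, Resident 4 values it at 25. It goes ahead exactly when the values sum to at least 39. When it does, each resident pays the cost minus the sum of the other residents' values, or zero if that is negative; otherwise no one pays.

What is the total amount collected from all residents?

Total value 50 ≥ cost 39, so it is built.
Resident 1: others sum to 43; max(0, 39 - 43) = 0.
Resident 2: others sum to 47; max(0, 39 - 47) = 0.
Resident 3: others sum to 35; max(0, 39 - 35) = 4.
Resident 4: others sum to 25; max(0, 39 - 25) = 14.
Total collected = 0 + 0 + 4 + 14 = 18.

18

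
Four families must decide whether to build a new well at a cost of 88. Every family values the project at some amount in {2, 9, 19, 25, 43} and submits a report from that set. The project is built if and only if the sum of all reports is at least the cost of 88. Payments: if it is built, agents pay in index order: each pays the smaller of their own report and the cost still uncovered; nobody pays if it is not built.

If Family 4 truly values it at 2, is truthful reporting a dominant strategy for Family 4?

Check each profile of the others' reports and compare truth against every alternative report.
Others report (19, 19, 43): truth gives 0, best alternative gives -5.
Others report (19, 43, 19): truth gives 0, best alternative gives -5.
Others report (43, 19, 19): truth gives 0, best alternative gives -5.
Others report (2, 43, 43): truth gives 2, best alternative gives 2.
Others report (9, 43, 43): truth gives 2, best alternative gives 2.
Others report (19, 43, 43): truth gives 2, best alternative gives 2.
(Remaining 119 profiles checked similarly; truth is weakly best in each.)
In every case the truthful report is at least as good as any alternative, so it is a dominant strategy.

Yes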